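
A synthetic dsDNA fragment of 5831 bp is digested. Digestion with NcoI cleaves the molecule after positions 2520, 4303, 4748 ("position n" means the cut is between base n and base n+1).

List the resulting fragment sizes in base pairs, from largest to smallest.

2520, 1783, 1083, 445 bp

Linear molecule, 3 cuts → 4 fragments:
  2520 − 0 = 2520 bp
  4303 − 2520 = 1783 bp
  4748 − 4303 = 445 bp
  5831 − 4748 = 1083 bp
Sorted largest to smallest: 2520, 1783, 1083, 445 bp.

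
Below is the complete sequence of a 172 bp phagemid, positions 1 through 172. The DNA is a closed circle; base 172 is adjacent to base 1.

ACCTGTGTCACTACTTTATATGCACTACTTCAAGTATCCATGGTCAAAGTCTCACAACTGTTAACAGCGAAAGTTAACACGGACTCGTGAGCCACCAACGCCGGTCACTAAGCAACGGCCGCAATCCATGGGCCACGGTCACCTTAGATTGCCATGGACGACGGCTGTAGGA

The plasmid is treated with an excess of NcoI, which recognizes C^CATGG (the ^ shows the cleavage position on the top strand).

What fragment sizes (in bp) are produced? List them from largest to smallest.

88, 58, 26 bp

NcoI sites (CCATGG) start at positions 38, 126, 152.
NcoI cuts after the first base of each site, so after positions 38, 126, 152.
Circular molecule, 3 cuts → 3 fragments:
  39–126 → 88 bp
  127–152 → 26 bp
  153–172 then 1–38 → 20 + 38 = 58 bp
Sorted largest to smallest: 88, 58, 26 bp.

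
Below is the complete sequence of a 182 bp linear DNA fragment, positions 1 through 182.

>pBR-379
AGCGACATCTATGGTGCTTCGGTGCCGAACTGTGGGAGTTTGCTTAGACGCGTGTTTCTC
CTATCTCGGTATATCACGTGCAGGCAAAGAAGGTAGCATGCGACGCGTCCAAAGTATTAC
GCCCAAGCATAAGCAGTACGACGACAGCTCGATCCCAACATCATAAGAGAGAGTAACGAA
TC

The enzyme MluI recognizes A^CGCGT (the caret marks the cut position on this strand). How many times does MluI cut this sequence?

2

ACGCGT occurs starting at positions 48, 103.
MluI cuts at 2 sites.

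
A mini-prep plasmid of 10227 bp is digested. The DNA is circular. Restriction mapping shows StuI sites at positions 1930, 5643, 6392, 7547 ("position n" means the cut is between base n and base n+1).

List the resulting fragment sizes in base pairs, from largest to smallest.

4610, 3713, 1155, 749 bp

Circular molecule, 4 cuts → 4 fragments:
  5643 − 1930 = 3713 bp
  6392 − 5643 = 749 bp
  7547 − 6392 = 1155 bp
  wrap: 10227 − 7547 + 1930 = 4610 bp
Sorted largest to smallest: 4610, 3713, 1155, 749 bp.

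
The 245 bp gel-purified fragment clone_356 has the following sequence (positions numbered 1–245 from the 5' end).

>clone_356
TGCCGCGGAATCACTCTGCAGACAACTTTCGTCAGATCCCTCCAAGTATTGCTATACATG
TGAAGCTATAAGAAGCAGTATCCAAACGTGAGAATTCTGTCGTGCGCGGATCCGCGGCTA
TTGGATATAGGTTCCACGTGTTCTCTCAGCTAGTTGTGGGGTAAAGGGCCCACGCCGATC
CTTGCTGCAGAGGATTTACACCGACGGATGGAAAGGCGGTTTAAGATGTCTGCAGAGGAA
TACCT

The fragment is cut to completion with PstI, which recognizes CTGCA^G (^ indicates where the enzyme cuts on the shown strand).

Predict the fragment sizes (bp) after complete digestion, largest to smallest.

PstI sites (CTGCAG) start at positions 16, 185, 230.
PstI cuts after base 5 of each site (before the last base), so after positions 20, 189, 234.
Linear molecule, 3 cuts → 4 fragments:
  1–20 → 20 bp
  21–189 → 169 bp
  190–234 → 45 bp
  235–245 → 11 bp
Sorted largest to smallest: 169, 45, 20, 11 bp.

169, 45, 20, 11 bp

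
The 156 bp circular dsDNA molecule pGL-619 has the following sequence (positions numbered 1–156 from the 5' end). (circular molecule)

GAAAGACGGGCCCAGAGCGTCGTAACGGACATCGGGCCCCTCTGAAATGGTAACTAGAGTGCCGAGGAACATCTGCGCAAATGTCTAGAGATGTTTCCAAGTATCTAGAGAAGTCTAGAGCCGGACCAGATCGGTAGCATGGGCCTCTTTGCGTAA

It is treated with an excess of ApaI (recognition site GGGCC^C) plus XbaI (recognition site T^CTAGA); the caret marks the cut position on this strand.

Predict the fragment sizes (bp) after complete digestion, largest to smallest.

ApaI sites (GGGCCC) start at positions 8, 34.
ApaI cuts after base 5 of each site (before the last base), so after positions 12, 38.
XbaI sites (TCTAGA) start at positions 84, 104, 114.
XbaI cuts after the first base of each site, so after positions 84, 104, 114.
Combined cut positions: 12, 38, 84, 104, 114.
Circular molecule, 5 cuts → 5 fragments:
  13–38 → 26 bp
  39–84 → 46 bp
  85–104 → 20 bp
  105–114 → 10 bp
  115–156 then 1–12 → 42 + 12 = 54 bp
Sorted largest to smallest: 54, 46, 26, 20, 10 bp.

54, 46, 26, 20, 10 bp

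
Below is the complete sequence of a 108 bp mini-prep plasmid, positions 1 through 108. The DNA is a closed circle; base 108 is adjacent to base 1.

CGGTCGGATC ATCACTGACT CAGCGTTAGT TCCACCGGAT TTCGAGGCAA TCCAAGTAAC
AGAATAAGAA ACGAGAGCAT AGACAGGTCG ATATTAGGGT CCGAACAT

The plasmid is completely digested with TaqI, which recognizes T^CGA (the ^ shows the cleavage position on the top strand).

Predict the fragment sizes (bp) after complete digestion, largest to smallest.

62, 46 bp

TaqI sites (TCGA) start at positions 42, 88.
TaqI cuts after the first base of each site, so after positions 42, 88.
Circular molecule, 2 cuts → 2 fragments:
  43–88 → 46 bp
  89–108 then 1–42 → 20 + 42 = 62 bp
Sorted largest to smallest: 62, 46 bp.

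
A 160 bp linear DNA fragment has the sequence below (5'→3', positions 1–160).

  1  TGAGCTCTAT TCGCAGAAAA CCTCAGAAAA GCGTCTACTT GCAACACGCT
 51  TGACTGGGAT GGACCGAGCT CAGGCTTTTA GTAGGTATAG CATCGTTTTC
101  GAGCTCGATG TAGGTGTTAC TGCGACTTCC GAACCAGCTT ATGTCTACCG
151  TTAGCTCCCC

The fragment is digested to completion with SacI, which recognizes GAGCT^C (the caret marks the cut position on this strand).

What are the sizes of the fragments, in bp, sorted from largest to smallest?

64, 55, 35, 6 bp

SacI sites (GAGCTC) start at positions 2, 66, 101.
SacI cuts after base 5 of each site (before the last base), so after positions 6, 70, 105.
Linear molecule, 3 cuts → 4 fragments:
  1–6 → 6 bp
  7–70 → 64 bp
  71–105 → 35 bp
  106–160 → 55 bp
Sorted largest to smallest: 64, 55, 35, 6 bp.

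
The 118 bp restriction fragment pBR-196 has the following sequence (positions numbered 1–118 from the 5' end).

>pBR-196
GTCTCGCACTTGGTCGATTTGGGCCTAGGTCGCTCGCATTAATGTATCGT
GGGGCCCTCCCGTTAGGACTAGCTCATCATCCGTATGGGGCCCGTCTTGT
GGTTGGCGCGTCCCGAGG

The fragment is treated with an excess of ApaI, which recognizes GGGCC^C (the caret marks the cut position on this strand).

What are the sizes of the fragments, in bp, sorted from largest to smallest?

56, 36, 26 bp

ApaI sites (GGGCCC) start at positions 52, 88.
ApaI cuts after base 5 of each site (before the last base), so after positions 56, 92.
Linear molecule, 2 cuts → 3 fragments:
  1–56 → 56 bp
  57–92 → 36 bp
  93–118 → 26 bp
Sorted largest to smallest: 56, 36, 26 bp.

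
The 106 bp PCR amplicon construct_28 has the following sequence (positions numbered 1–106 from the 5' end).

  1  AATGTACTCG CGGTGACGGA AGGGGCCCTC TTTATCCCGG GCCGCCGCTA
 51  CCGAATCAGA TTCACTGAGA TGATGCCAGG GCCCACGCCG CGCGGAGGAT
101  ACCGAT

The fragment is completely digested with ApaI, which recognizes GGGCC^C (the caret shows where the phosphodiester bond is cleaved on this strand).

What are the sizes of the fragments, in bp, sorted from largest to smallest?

ApaI sites (GGGCCC) start at positions 23, 79.
ApaI cuts after base 5 of each site (before the last base), so after positions 27, 83.
Linear molecule, 2 cuts → 3 fragments:
  1–27 → 27 bp
  28–83 → 56 bp
  84–106 → 23 bp
Sorted largest to smallest: 56, 27, 23 bp.

56, 27, 23 bp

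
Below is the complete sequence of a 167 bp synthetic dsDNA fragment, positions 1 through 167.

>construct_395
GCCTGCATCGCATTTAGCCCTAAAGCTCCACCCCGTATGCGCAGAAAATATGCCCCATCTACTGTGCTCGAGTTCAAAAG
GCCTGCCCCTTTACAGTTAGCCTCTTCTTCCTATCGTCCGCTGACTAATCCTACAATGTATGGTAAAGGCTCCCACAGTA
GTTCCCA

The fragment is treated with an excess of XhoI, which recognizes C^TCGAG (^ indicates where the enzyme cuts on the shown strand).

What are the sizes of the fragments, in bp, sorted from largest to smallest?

100, 67 bp

The XhoI site (CTCGAG) starts at position 67.
XhoI cuts after the first base of each site, so after position 67.
Linear molecule, 1 cut → 2 fragments:
  1–67 → 67 bp
  68–167 → 100 bp
Sorted largest to smallest: 100, 67 bp.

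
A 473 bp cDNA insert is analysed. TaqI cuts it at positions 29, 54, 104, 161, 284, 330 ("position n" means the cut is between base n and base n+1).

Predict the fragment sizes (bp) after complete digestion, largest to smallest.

Linear molecule, 6 cuts → 7 fragments:
  29 − 0 = 29 bp
  54 − 29 = 25 bp
  104 − 54 = 50 bp
  161 − 104 = 57 bp
  284 − 161 = 123 bp
  330 − 284 = 46 bp
  473 − 330 = 143 bp
Sorted largest to smallest: 143, 123, 57, 50, 46, 29, 25 bp.

143, 123, 57, 50, 46, 29, 25 bp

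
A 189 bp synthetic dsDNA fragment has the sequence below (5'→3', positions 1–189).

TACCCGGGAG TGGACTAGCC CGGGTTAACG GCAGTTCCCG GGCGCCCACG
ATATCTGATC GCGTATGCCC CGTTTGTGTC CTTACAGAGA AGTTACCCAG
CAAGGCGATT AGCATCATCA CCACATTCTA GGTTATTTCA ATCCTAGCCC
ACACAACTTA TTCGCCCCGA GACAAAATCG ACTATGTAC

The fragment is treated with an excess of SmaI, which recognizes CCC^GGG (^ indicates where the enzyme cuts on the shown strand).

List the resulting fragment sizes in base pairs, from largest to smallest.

150, 18, 16, 5 bp

SmaI sites (CCCGGG) start at positions 3, 19, 37.
SmaI cuts after base 3 of each site, so after positions 5, 21, 39.
Linear molecule, 3 cuts → 4 fragments:
  1–5 → 5 bp
  6–21 → 16 bp
  22–39 → 18 bp
  40–189 → 150 bp
Sorted largest to smallest: 150, 18, 16, 5 bp.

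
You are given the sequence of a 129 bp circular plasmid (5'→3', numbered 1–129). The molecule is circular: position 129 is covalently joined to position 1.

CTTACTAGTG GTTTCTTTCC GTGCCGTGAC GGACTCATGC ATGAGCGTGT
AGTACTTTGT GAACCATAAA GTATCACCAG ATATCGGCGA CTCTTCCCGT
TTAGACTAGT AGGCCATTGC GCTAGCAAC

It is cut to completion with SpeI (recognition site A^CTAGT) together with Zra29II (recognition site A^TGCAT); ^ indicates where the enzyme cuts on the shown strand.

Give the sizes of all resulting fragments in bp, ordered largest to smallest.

SpeI sites (ACTAGT) start at positions 4, 105.
SpeI cuts after the first base of each site, so after positions 4, 105.
The Zra29II site (ATGCAT) starts at position 37.
Zra29II cuts after the first base of each site, so after position 37.
Combined cut positions: 4, 37, 105.
Circular molecule, 3 cuts → 3 fragments:
  5–37 → 33 bp
  38–105 → 68 bp
  106–129 then 1–4 → 24 + 4 = 28 bp
Sorted largest to smallest: 68, 33, 28 bp.

68, 33, 28 bp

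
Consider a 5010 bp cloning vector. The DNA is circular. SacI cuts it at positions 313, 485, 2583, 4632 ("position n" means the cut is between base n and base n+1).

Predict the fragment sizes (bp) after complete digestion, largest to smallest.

2098, 2049, 691, 172 bp

Circular molecule, 4 cuts → 4 fragments:
  485 − 313 = 172 bp
  2583 − 485 = 2098 bp
  4632 − 2583 = 2049 bp
  wrap: 5010 − 4632 + 313 = 691 bp
Sorted largest to smallest: 2098, 2049, 691, 172 bp.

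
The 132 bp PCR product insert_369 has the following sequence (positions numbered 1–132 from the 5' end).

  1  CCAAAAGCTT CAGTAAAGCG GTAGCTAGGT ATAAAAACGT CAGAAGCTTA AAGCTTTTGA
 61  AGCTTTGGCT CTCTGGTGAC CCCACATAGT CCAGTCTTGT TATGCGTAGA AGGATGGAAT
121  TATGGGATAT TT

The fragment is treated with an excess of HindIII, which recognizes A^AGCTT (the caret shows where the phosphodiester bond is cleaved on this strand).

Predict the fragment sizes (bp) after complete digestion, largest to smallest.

HindIII sites (AAGCTT) start at positions 5, 44, 51, 60.
HindIII cuts after the first base of each site, so after positions 5, 44, 51, 60.
Linear molecule, 4 cuts → 5 fragments:
  1–5 → 5 bp
  6–44 → 39 bp
  45–51 → 7 bp
  52–60 → 9 bp
  61–132 → 72 bp
Sorted largest to smallest: 72, 39, 9, 7, 5 bp.

72, 39, 9, 7, 5 bp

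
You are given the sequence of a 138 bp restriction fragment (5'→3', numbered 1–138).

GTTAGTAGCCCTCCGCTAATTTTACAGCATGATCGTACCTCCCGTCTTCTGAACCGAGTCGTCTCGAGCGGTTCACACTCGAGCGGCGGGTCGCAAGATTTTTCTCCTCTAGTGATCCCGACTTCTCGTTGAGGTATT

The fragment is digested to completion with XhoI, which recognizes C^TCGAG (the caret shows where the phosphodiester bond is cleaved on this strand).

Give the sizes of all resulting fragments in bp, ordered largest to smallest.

XhoI sites (CTCGAG) start at positions 63, 78.
XhoI cuts after the first base of each site, so after positions 63, 78.
Linear molecule, 2 cuts → 3 fragments:
  1–63 → 63 bp
  64–78 → 15 bp
  79–138 → 60 bp
Sorted largest to smallest: 63, 60, 15 bp.

63, 60, 15 bp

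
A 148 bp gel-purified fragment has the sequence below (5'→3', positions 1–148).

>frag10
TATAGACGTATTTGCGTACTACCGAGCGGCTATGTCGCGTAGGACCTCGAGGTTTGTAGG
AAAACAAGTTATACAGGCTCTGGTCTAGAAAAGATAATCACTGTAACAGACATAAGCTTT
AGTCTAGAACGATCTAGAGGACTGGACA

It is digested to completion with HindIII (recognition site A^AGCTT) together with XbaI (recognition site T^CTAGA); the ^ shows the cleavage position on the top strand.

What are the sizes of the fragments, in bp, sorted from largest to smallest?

84, 30, 15, 10, 9 bp

The HindIII site (AAGCTT) starts at position 114.
HindIII cuts after the first base of each site, so after position 114.
XbaI sites (TCTAGA) start at positions 84, 123, 133.
XbaI cuts after the first base of each site, so after positions 84, 123, 133.
Combined cut positions: 84, 114, 123, 133.
Linear molecule, 4 cuts → 5 fragments:
  1–84 → 84 bp
  85–114 → 30 bp
  115–123 → 9 bp
  124–133 → 10 bp
  134–148 → 15 bp
Sorted largest to smallest: 84, 30, 15, 10, 9 bp.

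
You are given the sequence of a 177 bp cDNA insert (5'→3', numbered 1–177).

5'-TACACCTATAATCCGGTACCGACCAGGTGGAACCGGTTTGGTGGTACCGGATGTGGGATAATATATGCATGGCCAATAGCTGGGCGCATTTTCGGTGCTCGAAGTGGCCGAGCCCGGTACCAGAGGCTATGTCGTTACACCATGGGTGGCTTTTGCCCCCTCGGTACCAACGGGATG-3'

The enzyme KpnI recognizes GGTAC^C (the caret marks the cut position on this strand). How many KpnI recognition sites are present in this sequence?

GGTACC occurs starting at positions 15, 43, 116, 163.
KpnI cuts at 4 sites.

4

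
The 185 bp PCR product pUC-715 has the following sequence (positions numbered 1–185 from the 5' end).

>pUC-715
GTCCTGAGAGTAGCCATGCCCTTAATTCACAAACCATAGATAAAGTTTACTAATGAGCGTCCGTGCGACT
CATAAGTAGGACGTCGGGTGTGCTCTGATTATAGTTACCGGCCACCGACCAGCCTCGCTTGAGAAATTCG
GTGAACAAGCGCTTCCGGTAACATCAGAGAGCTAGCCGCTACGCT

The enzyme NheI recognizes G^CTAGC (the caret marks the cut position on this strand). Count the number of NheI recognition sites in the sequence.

1

GCTAGC occurs starting at position 171.
NheI cuts at 1 site.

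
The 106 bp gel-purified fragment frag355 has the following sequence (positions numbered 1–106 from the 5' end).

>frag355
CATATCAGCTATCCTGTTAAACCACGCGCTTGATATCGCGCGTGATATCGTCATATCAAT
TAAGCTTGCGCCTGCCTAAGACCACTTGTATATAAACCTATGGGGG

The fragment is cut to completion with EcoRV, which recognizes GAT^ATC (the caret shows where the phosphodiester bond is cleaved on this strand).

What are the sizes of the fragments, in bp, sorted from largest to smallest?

EcoRV sites (GATATC) start at positions 32, 44.
EcoRV cuts after base 3 of each site, so after positions 34, 46.
Linear molecule, 2 cuts → 3 fragments:
  1–34 → 34 bp
  35–46 → 12 bp
  47–106 → 60 bp
Sorted largest to smallest: 60, 34, 12 bp.

60, 34, 12 bp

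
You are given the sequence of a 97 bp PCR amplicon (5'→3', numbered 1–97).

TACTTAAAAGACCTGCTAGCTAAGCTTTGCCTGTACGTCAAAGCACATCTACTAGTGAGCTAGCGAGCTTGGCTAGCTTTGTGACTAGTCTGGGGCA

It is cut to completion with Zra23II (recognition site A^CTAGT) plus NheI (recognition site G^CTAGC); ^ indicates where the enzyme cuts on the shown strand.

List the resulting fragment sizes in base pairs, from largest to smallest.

Zra23II sites (ACTAGT) start at positions 51, 84.
Zra23II cuts after the first base of each site, so after positions 51, 84.
NheI sites (GCTAGC) start at positions 15, 59, 72.
NheI cuts after the first base of each site, so after positions 15, 59, 72.
Combined cut positions: 15, 51, 59, 72, 84.
Linear molecule, 5 cuts → 6 fragments:
  1–15 → 15 bp
  16–51 → 36 bp
  52–59 → 8 bp
  60–72 → 13 bp
  73–84 → 12 bp
  85–97 → 13 bp
Sorted largest to smallest: 36, 15, 13, 13, 12, 8 bp.

36, 15, 13, 13, 12, 8 bp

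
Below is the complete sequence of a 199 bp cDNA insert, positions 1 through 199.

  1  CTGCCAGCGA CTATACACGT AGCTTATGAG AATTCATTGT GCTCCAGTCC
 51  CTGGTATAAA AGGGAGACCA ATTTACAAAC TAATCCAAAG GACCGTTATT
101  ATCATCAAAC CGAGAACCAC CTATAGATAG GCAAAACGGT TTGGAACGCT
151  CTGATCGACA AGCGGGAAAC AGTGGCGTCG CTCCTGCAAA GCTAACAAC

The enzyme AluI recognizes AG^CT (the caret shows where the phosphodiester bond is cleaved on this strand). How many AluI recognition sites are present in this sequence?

AGCT occurs starting at positions 21, 190.
AluI cuts at 2 sites.

2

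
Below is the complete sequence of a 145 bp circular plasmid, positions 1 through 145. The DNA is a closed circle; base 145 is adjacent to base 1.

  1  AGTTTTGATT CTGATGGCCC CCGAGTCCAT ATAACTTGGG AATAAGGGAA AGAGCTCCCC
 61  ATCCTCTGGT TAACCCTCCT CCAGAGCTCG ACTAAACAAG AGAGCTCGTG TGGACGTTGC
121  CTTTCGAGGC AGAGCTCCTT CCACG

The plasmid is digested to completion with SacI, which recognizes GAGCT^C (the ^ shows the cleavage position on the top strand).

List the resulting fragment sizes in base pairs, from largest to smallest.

SacI sites (GAGCTC) start at positions 52, 84, 102, 132.
SacI cuts after base 5 of each site (before the last base), so after positions 56, 88, 106, 136.
Circular molecule, 4 cuts → 4 fragments:
  57–88 → 32 bp
  89–106 → 18 bp
  107–136 → 30 bp
  137–145 then 1–56 → 9 + 56 = 65 bp
Sorted largest to smallest: 65, 32, 30, 18 bp.

65, 32, 30, 18 bp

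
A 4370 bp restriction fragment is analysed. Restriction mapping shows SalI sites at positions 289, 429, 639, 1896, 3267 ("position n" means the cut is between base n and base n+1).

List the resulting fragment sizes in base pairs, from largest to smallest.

Linear molecule, 5 cuts → 6 fragments:
  289 − 0 = 289 bp
  429 − 289 = 140 bp
  639 − 429 = 210 bp
  1896 − 639 = 1257 bp
  3267 − 1896 = 1371 bp
  4370 − 3267 = 1103 bp
Sorted largest to smallest: 1371, 1257, 1103, 289, 210, 140 bp.

1371, 1257, 1103, 289, 210, 140 bp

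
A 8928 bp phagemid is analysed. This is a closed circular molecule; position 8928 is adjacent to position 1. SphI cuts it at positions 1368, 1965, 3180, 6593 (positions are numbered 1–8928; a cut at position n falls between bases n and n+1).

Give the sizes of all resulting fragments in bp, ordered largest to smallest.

3703, 3413, 1215, 597 bp

Circular molecule, 4 cuts → 4 fragments:
  1965 − 1368 = 597 bp
  3180 − 1965 = 1215 bp
  6593 − 3180 = 3413 bp
  wrap: 8928 − 6593 + 1368 = 3703 bp
Sorted largest to smallest: 3703, 3413, 1215, 597 bp.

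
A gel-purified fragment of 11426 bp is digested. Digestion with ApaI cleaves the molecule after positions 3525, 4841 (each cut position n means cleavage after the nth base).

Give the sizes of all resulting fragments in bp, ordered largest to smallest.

6585, 3525, 1316 bp

Linear molecule, 2 cuts → 3 fragments:
  3525 − 0 = 3525 bp
  4841 − 3525 = 1316 bp
  11426 − 4841 = 6585 bp
Sorted largest to smallest: 6585, 3525, 1316 bp.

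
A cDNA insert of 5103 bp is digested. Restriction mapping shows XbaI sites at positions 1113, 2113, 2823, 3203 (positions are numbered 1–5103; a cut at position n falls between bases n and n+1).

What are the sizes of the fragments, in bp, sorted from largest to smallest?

Linear molecule, 4 cuts → 5 fragments:
  1113 − 0 = 1113 bp
  2113 − 1113 = 1000 bp
  2823 − 2113 = 710 bp
  3203 − 2823 = 380 bp
  5103 − 3203 = 1900 bp
Sorted largest to smallest: 1900, 1113, 1000, 710, 380 bp.

1900, 1113, 1000, 710, 380 bp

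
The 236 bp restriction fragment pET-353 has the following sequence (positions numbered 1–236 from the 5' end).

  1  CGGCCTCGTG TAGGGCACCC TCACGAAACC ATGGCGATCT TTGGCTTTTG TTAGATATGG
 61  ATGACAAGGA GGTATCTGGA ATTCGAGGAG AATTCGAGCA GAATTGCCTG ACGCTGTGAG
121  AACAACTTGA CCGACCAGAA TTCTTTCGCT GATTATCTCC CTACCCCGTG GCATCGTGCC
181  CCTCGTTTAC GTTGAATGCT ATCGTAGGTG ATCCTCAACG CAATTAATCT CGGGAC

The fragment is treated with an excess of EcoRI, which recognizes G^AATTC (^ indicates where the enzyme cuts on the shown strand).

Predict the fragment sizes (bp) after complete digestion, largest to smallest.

98, 79, 48, 11 bp

EcoRI sites (GAATTC) start at positions 79, 90, 138.
EcoRI cuts after the first base of each site, so after positions 79, 90, 138.
Linear molecule, 3 cuts → 4 fragments:
  1–79 → 79 bp
  80–90 → 11 bp
  91–138 → 48 bp
  139–236 → 98 bp
Sorted largest to smallest: 98, 79, 48, 11 bp.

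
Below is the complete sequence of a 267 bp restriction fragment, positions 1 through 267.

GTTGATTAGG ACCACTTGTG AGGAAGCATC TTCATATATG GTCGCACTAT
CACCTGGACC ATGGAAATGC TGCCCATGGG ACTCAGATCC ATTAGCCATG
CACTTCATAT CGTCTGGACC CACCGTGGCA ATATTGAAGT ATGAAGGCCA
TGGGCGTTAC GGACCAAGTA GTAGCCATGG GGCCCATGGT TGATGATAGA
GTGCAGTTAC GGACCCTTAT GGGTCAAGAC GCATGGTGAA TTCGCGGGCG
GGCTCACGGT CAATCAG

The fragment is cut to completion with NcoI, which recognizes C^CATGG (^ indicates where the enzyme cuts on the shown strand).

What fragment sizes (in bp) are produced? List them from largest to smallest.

83, 74, 59, 27, 15, 9 bp

NcoI sites (CCATGG) start at positions 59, 74, 148, 175, 184.
NcoI cuts after the first base of each site, so after positions 59, 74, 148, 175, 184.
Linear molecule, 5 cuts → 6 fragments:
  1–59 → 59 bp
  60–74 → 15 bp
  75–148 → 74 bp
  149–175 → 27 bp
  176–184 → 9 bp
  185–267 → 83 bp
Sorted largest to smallest: 83, 74, 59, 27, 15, 9 bp.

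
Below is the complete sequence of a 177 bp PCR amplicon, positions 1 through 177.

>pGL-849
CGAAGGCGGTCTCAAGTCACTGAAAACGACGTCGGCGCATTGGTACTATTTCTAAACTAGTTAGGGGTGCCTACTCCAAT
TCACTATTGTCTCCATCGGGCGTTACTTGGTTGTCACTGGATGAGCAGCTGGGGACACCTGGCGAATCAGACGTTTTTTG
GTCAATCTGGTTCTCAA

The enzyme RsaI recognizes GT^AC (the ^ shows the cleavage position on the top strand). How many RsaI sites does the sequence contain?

1

GTAC occurs starting at position 43.
RsaI cuts at 1 site.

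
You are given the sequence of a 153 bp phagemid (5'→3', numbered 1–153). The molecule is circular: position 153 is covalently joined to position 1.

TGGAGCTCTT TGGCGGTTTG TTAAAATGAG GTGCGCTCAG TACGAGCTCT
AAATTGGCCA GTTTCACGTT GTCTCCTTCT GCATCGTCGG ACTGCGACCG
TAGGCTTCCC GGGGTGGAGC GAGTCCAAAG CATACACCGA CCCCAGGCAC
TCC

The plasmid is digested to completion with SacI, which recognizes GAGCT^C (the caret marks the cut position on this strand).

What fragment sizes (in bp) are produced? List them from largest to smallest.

112, 41 bp

SacI sites (GAGCTC) start at positions 3, 44.
SacI cuts after base 5 of each site (before the last base), so after positions 7, 48.
Circular molecule, 2 cuts → 2 fragments:
  8–48 → 41 bp
  49–153 then 1–7 → 105 + 7 = 112 bp
Sorted largest to smallest: 112, 41 bp.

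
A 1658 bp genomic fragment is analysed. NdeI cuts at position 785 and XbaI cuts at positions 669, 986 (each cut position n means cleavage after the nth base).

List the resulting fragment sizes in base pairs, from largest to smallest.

Combined cut positions (sorted): 669, 785, 986.
Linear molecule, 3 cuts → 4 fragments:
  669 − 0 = 669 bp
  785 − 669 = 116 bp
  986 − 785 = 201 bp
  1658 − 986 = 672 bp
Sorted largest to smallest: 672, 669, 201, 116 bp.

672, 669, 201, 116 bp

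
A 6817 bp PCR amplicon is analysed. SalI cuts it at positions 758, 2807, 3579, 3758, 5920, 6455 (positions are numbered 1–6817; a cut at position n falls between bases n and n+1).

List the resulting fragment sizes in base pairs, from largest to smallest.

Linear molecule, 6 cuts → 7 fragments:
  758 − 0 = 758 bp
  2807 − 758 = 2049 bp
  3579 − 2807 = 772 bp
  3758 − 3579 = 179 bp
  5920 − 3758 = 2162 bp
  6455 − 5920 = 535 bp
  6817 − 6455 = 362 bp
Sorted largest to smallest: 2162, 2049, 772, 758, 535, 362, 179 bp.

2162, 2049, 772, 758, 535, 362, 179 bp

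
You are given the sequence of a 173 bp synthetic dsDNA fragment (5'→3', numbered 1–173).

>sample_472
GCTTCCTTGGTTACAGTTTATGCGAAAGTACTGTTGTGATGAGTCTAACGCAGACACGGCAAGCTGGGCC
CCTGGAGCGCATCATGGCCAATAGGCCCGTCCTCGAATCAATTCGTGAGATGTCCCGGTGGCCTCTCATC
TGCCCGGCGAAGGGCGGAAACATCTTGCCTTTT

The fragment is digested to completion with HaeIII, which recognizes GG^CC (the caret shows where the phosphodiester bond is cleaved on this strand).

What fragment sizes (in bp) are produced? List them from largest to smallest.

68, 42, 36, 19, 8 bp

HaeIII sites (GGCC) start at positions 67, 86, 94, 130.
HaeIII cuts after base 2 of each site, so after positions 68, 87, 95, 131.
Linear molecule, 4 cuts → 5 fragments:
  1–68 → 68 bp
  69–87 → 19 bp
  88–95 → 8 bp
  96–131 → 36 bp
  132–173 → 42 bp
Sorted largest to smallest: 68, 42, 36, 19, 8 bp.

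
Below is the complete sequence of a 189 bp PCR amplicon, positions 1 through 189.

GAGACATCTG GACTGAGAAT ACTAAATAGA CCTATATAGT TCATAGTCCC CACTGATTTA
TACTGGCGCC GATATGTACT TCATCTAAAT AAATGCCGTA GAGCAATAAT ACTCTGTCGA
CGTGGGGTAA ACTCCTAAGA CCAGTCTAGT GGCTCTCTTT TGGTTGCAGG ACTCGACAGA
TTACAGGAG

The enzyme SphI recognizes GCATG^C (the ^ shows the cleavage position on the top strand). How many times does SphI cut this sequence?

No occurrence of GCATGC is present in the sequence.
SphI does not cut: 0 sites.

0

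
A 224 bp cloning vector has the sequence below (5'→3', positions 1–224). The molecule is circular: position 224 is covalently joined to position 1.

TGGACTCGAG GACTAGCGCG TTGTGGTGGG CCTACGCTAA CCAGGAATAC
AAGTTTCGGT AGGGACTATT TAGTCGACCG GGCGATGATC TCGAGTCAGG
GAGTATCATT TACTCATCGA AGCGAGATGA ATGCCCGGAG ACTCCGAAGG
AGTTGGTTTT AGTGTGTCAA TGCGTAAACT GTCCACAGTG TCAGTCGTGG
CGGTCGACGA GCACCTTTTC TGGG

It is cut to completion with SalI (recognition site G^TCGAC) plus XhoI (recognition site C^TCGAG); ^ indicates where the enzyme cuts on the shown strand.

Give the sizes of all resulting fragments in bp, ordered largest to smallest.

SalI sites (GTCGAC) start at positions 73, 203.
SalI cuts after the first base of each site, so after positions 73, 203.
XhoI sites (CTCGAG) start at positions 5, 90.
XhoI cuts after the first base of each site, so after positions 5, 90.
Combined cut positions: 5, 73, 90, 203.
Circular molecule, 4 cuts → 4 fragments:
  6–73 → 68 bp
  74–90 → 17 bp
  91–203 → 113 bp
  204–224 then 1–5 → 21 + 5 = 26 bp
Sorted largest to smallest: 113, 68, 26, 17 bp.

113, 68, 26, 17 bp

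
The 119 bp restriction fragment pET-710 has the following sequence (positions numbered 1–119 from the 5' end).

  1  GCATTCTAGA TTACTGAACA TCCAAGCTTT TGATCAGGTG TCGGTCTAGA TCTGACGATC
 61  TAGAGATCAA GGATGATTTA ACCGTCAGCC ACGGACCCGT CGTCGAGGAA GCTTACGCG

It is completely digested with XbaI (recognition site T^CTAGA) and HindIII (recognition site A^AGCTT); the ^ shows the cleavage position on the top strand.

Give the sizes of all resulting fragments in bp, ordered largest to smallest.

50, 21, 19, 14, 10, 5 bp

XbaI sites (TCTAGA) start at positions 5, 45, 59.
XbaI cuts after the first base of each site, so after positions 5, 45, 59.
HindIII sites (AAGCTT) start at positions 24, 109.
HindIII cuts after the first base of each site, so after positions 24, 109.
Combined cut positions: 5, 24, 45, 59, 109.
Linear molecule, 5 cuts → 6 fragments:
  1–5 → 5 bp
  6–24 → 19 bp
  25–45 → 21 bp
  46–59 → 14 bp
  60–109 → 50 bp
  110–119 → 10 bp
Sorted largest to smallest: 50, 21, 19, 14, 10, 5 bp.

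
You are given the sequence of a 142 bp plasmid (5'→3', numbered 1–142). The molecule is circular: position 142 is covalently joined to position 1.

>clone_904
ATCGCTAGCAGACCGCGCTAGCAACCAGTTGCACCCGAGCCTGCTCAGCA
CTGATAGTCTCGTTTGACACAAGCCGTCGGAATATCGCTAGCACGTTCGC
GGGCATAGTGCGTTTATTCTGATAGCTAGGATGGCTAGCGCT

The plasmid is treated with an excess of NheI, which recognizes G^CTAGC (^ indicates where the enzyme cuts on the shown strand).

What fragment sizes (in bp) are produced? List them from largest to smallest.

NheI sites (GCTAGC) start at positions 4, 17, 87, 134.
NheI cuts after the first base of each site, so after positions 4, 17, 87, 134.
Circular molecule, 4 cuts → 4 fragments:
  5–17 → 13 bp
  18–87 → 70 bp
  88–134 → 47 bp
  135–142 then 1–4 → 8 + 4 = 12 bp
Sorted largest to smallest: 70, 47, 13, 12 bp.

70, 47, 13, 12 bp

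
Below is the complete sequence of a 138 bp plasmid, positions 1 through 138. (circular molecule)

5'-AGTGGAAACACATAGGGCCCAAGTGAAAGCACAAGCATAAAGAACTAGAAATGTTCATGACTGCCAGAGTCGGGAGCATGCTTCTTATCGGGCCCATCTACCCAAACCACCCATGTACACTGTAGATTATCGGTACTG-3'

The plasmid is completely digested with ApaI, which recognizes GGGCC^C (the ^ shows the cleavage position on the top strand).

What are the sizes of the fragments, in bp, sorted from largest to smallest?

ApaI sites (GGGCCC) start at positions 15, 90.
ApaI cuts after base 5 of each site (before the last base), so after positions 19, 94.
Circular molecule, 2 cuts → 2 fragments:
  20–94 → 75 bp
  95–138 then 1–19 → 44 + 19 = 63 bp
Sorted largest to smallest: 75, 63 bp.

75, 63 bp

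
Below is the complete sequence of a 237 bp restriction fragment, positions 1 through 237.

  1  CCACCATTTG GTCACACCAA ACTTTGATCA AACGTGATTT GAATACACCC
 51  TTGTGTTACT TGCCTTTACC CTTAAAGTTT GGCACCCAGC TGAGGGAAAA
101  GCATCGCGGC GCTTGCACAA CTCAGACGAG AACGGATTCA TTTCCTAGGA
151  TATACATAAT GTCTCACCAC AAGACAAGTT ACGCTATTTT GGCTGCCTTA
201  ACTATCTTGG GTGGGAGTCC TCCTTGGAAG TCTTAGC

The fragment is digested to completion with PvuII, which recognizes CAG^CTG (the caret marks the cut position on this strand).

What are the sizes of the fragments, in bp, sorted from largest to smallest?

The PvuII site (CAGCTG) starts at position 87.
PvuII cuts after base 3 of each site, so after position 89.
Linear molecule, 1 cut → 2 fragments:
  1–89 → 89 bp
  90–237 → 148 bp
Sorted largest to smallest: 148, 89 bp.

148, 89 bp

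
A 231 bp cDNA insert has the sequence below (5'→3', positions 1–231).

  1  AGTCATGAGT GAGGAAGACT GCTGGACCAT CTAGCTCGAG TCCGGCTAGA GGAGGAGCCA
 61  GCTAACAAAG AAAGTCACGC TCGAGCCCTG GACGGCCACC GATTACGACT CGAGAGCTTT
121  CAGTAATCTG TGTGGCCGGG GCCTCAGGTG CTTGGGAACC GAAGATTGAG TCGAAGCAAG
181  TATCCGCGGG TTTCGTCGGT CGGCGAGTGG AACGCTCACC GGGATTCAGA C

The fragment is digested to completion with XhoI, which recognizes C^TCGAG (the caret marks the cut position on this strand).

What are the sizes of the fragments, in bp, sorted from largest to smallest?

XhoI sites (CTCGAG) start at positions 35, 80, 109.
XhoI cuts after the first base of each site, so after positions 35, 80, 109.
Linear molecule, 3 cuts → 4 fragments:
  1–35 → 35 bp
  36–80 → 45 bp
  81–109 → 29 bp
  110–231 → 122 bp
Sorted largest to smallest: 122, 45, 35, 29 bp.

122, 45, 35, 29 bp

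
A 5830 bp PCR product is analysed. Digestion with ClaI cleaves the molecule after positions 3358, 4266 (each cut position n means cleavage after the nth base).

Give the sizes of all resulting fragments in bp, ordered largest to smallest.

3358, 1564, 908 bp

Linear molecule, 2 cuts → 3 fragments:
  3358 − 0 = 3358 bp
  4266 − 3358 = 908 bp
  5830 − 4266 = 1564 bp
Sorted largest to smallest: 3358, 1564, 908 bp.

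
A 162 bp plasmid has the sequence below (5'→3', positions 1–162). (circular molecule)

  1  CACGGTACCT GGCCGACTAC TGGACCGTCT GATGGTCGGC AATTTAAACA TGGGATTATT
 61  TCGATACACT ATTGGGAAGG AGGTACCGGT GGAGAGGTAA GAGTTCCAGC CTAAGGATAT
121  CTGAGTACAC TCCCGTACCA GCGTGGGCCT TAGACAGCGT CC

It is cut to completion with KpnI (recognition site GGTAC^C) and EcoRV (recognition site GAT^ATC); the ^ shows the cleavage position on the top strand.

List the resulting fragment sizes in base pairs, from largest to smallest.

78, 52, 32 bp

KpnI sites (GGTACC) start at positions 4, 82.
KpnI cuts after base 5 of each site (before the last base), so after positions 8, 86.
The EcoRV site (GATATC) starts at position 116.
EcoRV cuts after base 3 of each site, so after position 118.
Combined cut positions: 8, 86, 118.
Circular molecule, 3 cuts → 3 fragments:
  9–86 → 78 bp
  87–118 → 32 bp
  119–162 then 1–8 → 44 + 8 = 52 bp
Sorted largest to smallest: 78, 52, 32 bp.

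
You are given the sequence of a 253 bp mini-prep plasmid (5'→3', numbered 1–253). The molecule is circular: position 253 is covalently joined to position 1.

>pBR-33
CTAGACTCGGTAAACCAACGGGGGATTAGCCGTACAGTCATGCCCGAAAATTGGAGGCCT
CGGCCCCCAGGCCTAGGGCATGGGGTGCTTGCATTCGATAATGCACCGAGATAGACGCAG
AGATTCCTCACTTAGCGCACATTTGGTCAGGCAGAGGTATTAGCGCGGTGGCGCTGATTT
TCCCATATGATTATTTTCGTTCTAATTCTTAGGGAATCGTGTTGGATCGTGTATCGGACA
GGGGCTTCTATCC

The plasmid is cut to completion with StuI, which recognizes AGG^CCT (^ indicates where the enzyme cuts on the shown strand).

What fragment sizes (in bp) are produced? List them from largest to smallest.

StuI sites (AGGCCT) start at positions 55, 69.
StuI cuts after base 3 of each site, so after positions 57, 71.
Circular molecule, 2 cuts → 2 fragments:
  58–71 → 14 bp
  72–253 then 1–57 → 182 + 57 = 239 bp
Sorted largest to smallest: 239, 14 bp.

239, 14 bp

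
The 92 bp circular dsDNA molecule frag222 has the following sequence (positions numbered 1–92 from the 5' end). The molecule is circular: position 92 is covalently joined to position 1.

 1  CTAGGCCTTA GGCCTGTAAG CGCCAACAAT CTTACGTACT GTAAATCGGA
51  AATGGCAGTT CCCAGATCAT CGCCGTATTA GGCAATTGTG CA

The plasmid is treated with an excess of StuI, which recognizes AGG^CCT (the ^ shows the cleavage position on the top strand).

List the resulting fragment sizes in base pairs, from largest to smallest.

85, 7 bp

StuI sites (AGGCCT) start at positions 3, 10.
StuI cuts after base 3 of each site, so after positions 5, 12.
Circular molecule, 2 cuts → 2 fragments:
  6–12 → 7 bp
  13–92 then 1–5 → 80 + 5 = 85 bp
Sorted largest to smallest: 85, 7 bp.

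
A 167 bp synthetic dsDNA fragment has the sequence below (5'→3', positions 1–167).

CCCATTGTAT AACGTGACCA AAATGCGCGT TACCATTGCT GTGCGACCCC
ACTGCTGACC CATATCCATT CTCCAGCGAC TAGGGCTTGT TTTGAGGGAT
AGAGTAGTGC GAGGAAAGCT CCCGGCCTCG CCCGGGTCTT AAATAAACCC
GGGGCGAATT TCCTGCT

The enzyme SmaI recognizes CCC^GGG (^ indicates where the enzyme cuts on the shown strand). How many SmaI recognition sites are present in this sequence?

2

CCCGGG occurs starting at positions 131, 148.
SmaI cuts at 2 sites.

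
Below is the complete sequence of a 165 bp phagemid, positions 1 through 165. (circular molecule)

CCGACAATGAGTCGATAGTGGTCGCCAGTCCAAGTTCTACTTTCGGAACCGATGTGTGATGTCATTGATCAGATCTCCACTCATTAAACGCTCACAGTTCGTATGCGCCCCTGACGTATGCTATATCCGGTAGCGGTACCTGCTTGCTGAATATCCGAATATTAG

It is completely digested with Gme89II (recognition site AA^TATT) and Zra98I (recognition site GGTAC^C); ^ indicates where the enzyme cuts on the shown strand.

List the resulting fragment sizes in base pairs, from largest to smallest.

The Gme89II site (AATATT) starts at position 158.
Gme89II cuts after base 2 of each site, so after position 159.
The Zra98I site (GGTACC) starts at position 135.
Zra98I cuts after base 5 of each site (before the last base), so after position 139.
Combined cut positions: 139, 159.
Circular molecule, 2 cuts → 2 fragments:
  140–159 → 20 bp
  160–165 then 1–139 → 6 + 139 = 145 bp
Sorted largest to smallest: 145, 20 bp.

145, 20 bp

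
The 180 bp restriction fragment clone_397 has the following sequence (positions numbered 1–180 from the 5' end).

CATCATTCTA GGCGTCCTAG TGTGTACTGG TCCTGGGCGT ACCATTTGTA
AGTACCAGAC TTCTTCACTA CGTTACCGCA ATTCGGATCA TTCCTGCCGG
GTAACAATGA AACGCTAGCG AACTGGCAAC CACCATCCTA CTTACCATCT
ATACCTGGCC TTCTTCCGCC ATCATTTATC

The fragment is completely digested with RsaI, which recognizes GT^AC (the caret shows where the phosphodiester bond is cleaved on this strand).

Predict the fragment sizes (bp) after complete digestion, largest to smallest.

RsaI sites (GTAC) start at positions 24, 39, 52.
RsaI cuts after base 2 of each site, so after positions 25, 40, 53.
Linear molecule, 3 cuts → 4 fragments:
  1–25 → 25 bp
  26–40 → 15 bp
  41–53 → 13 bp
  54–180 → 127 bp
Sorted largest to smallest: 127, 25, 15, 13 bp.

127, 25, 15, 13 bp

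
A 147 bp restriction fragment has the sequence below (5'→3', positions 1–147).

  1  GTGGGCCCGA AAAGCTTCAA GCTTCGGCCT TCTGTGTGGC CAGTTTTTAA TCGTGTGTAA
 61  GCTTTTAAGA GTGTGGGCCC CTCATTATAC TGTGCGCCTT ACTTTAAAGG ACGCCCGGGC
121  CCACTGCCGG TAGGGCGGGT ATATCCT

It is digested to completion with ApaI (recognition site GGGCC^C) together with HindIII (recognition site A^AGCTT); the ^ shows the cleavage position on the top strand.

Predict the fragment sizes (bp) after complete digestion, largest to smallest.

42, 40, 26, 20, 7, 7, 5 bp

ApaI sites (GGGCCC) start at positions 3, 75, 117.
ApaI cuts after base 5 of each site (before the last base), so after positions 7, 79, 121.
HindIII sites (AAGCTT) start at positions 12, 19, 59.
HindIII cuts after the first base of each site, so after positions 12, 19, 59.
Combined cut positions: 7, 12, 19, 59, 79, 121.
Linear molecule, 6 cuts → 7 fragments:
  1–7 → 7 bp
  8–12 → 5 bp
  13–19 → 7 bp
  20–59 → 40 bp
  60–79 → 20 bp
  80–121 → 42 bp
  122–147 → 26 bp
Sorted largest to smallest: 42, 40, 26, 20, 7, 7, 5 bp.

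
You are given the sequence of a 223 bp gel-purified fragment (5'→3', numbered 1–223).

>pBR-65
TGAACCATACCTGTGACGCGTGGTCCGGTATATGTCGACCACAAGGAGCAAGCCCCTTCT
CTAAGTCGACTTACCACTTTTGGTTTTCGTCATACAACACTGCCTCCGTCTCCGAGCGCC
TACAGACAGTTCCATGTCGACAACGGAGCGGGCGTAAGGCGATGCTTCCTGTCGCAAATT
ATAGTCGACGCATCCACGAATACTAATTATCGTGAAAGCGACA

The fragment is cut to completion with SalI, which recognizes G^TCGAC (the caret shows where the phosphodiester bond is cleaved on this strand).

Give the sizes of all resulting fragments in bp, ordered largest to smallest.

SalI sites (GTCGAC) start at positions 34, 65, 136, 184.
SalI cuts after the first base of each site, so after positions 34, 65, 136, 184.
Linear molecule, 4 cuts → 5 fragments:
  1–34 → 34 bp
  35–65 → 31 bp
  66–136 → 71 bp
  137–184 → 48 bp
  185–223 → 39 bp
Sorted largest to smallest: 71, 48, 39, 34, 31 bp.

71, 48, 39, 34, 31 bp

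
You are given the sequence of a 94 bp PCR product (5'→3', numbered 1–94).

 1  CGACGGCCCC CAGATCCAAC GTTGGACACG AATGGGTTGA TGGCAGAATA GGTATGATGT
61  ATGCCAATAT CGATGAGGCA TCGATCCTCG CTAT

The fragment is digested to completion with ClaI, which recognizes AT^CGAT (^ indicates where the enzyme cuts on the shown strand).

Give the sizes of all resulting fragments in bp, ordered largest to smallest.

ClaI sites (ATCGAT) start at positions 69, 80.
ClaI cuts after base 2 of each site, so after positions 70, 81.
Linear molecule, 2 cuts → 3 fragments:
  1–70 → 70 bp
  71–81 → 11 bp
  82–94 → 13 bp
Sorted largest to smallest: 70, 13, 11 bp.

70, 13, 11 bp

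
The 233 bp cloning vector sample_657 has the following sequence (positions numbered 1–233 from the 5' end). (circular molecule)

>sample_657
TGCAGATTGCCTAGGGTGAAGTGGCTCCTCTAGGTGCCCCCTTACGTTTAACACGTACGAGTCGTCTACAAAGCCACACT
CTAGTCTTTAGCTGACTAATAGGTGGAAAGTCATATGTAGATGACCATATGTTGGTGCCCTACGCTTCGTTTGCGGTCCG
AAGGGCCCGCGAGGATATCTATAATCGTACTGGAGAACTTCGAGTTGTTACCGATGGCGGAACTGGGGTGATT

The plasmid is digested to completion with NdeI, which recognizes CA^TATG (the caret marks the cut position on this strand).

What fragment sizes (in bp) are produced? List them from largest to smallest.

NdeI sites (CATATG) start at positions 112, 126.
NdeI cuts after base 2 of each site, so after positions 113, 127.
Circular molecule, 2 cuts → 2 fragments:
  114–127 → 14 bp
  128–233 then 1–113 → 106 + 113 = 219 bp
Sorted largest to smallest: 219, 14 bp.

219, 14 bp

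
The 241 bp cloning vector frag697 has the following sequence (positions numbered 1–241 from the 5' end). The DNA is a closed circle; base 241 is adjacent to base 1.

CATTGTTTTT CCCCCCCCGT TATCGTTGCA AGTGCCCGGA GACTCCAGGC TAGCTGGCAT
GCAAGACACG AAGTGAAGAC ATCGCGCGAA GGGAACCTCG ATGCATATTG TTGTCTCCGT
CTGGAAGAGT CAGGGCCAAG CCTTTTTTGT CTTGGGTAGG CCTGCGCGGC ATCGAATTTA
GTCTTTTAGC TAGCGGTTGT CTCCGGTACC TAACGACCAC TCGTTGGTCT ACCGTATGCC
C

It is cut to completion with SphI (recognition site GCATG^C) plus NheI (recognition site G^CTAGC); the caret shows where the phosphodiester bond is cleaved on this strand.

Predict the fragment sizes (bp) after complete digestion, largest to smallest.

128, 101, 12 bp

The SphI site (GCATGC) starts at position 57.
SphI cuts after base 5 of each site (before the last base), so after position 61.
NheI sites (GCTAGC) start at positions 49, 189.
NheI cuts after the first base of each site, so after positions 49, 189.
Combined cut positions: 49, 61, 189.
Circular molecule, 3 cuts → 3 fragments:
  50–61 → 12 bp
  62–189 → 128 bp
  190–241 then 1–49 → 52 + 49 = 101 bp
Sorted largest to smallest: 128, 101, 12 bp.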